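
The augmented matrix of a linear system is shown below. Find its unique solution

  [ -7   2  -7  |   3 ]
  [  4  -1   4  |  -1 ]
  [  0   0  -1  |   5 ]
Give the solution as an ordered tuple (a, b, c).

r1 := -1/7·r1
  [ 1  -2/7   1  |  -3/7 ]
  [ 4    -1   4  |    -1 ]
  [ 0     0  -1  |     5 ]
r2 := r2 − 4·r1
  [ 1  -2/7   1  |  -3/7 ]
  [ 0   1/7   0  |   5/7 ]
  [ 0     0  -1  |     5 ]
r2 := 7·r2
  [ 1  -2/7   1  |  -3/7 ]
  [ 0     1   0  |     5 ]
  [ 0     0  -1  |     5 ]
r3 := -1·r3
  [ 1  -2/7  1  |  -3/7 ]
  [ 0     1  0  |     5 ]
  [ 0     0  1  |    -5 ]
r1 := r1 − r3
  [ 1  -2/7  0  |  32/7 ]
  [ 0     1  0  |     5 ]
  [ 0     0  1  |    -5 ]
r1 := r1 + 2/7·r2
  [ 1  0  0  |   6 ]
  [ 0  1  0  |   5 ]
  [ 0  0  1  |  -5 ]
Reading off the last column: a = 6, b = 5, c = -5.

(6, 5, -5)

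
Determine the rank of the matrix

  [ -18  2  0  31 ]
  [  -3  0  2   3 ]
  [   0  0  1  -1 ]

R1 → -1/18·R1
  [  1  -1/9  0  -31/18 ]
  [ -3     0  2       3 ]
  [  0     0  1      -1 ]
R2 → R2 + 3·R1
  [ 1  -1/9  0  -31/18 ]
  [ 0  -1/3  2   -13/6 ]
  [ 0     0  1      -1 ]
R2 → -3·R2
  [ 1  -1/9   0  -31/18 ]
  [ 0     1  -6    13/2 ]
  [ 0     0   1      -1 ]
R2 → R2 + 6·R3
  [ 1  -1/9  0  -31/18 ]
  [ 0     1  0     1/2 ]
  [ 0     0  1      -1 ]
R1 → R1 + 1/9·R2
  [ 1  0  0  -5/3 ]
  [ 0  1  0   1/2 ]
  [ 0  0  1    -1 ]
The reduced form has 3 nonzero rows.

rank = 3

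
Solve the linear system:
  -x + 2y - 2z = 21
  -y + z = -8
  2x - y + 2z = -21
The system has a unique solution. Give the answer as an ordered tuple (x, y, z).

Form the augmented matrix and row-reduce:
  [ -1   2  -2  |   21 ]
  [  0  -1   1  |   -8 ]
  [  2  -1   2  |  -21 ]
R1 → -1·R1
  [ 1  -2  2  |  -21 ]
  [ 0  -1  1  |   -8 ]
  [ 2  -1  2  |  -21 ]
R3 → R3 − 2·R1
  [ 1  -2   2  |  -21 ]
  [ 0  -1   1  |   -8 ]
  [ 0   3  -2  |   21 ]
R2 → -1·R2
  [ 1  -2   2  |  -21 ]
  [ 0   1  -1  |    8 ]
  [ 0   3  -2  |   21 ]
R3 → R3 − 3·R2
  [ 1  -2   2  |  -21 ]
  [ 0   1  -1  |    8 ]
  [ 0   0   1  |   -3 ]
R2 → R2 + R3
  [ 1  -2  2  |  -21 ]
  [ 0   1  0  |    5 ]
  [ 0   0  1  |   -3 ]
R1 → R1 − 2·R3
  [ 1  -2  0  |  -15 ]
  [ 0   1  0  |    5 ]
  [ 0   0  1  |   -3 ]
R1 → R1 + 2·R2
  [ 1  0  0  |  -5 ]
  [ 0  1  0  |   5 ]
  [ 0  0  1  |  -3 ]
Reading off the last column: x = -5, y = 5, z = -3.

(-5, 5, -3)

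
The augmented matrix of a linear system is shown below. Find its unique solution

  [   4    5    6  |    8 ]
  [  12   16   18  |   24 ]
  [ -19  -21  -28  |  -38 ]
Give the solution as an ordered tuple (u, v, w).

(2, 0, 0)

Multiply R1 by 1/4.
Subtract 12 times R1 from R2.
Add 19 times R1 to R3.
Subtract 11/4 times R2 from R3.
Multiply R3 by 2.
Subtract 3/2 times R3 from R1.
Subtract 5/4 times R2 from R1.
Reading off the last column: u = 2, v = 0, w = 0.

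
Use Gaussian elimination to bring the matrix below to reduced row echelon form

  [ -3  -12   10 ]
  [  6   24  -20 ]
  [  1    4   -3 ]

[[1, 4, 0], [0, 0, 1], [0, 0, 0]]

Multiply ρ1 by -1/3.
Subtract 6 times ρ1 from ρ2.
Subtract ρ1 from ρ3.
Swap ρ2 and ρ3.
Multiply ρ2 by 3.
Add 10/3 times ρ2 to ρ1.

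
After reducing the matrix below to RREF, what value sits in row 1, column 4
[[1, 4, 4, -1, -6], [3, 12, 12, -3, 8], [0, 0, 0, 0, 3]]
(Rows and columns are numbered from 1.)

R2 → R2 − 3·R1
  [ 1  4  4  -1  -6 ]
  [ 0  0  0   0  26 ]
  [ 0  0  0   0   3 ]
R2 → 1/26·R2
  [ 1  4  4  -1  -6 ]
  [ 0  0  0   0   1 ]
  [ 0  0  0   0   3 ]
R3 → R3 − 3·R2
  [ 1  4  4  -1  -6 ]
  [ 0  0  0   0   1 ]
  [ 0  0  0   0   0 ]
R1 → R1 + 6·R2
  [ 1  4  4  -1  0 ]
  [ 0  0  0   0  1 ]
  [ 0  0  0   0  0 ]

-1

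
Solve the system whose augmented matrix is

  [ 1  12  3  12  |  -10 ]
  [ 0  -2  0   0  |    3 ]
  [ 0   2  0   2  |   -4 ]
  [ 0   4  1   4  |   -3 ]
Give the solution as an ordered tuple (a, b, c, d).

R2 → -1/2·R2
R3 → R3 − 2·R2
R4 → R4 − 4·R2
R3 ↔ R4
R4 → 1/2·R4
R3 → R3 − 4·R4
R1 → R1 − 12·R4
R1 → R1 − 3·R3
R1 → R1 − 12·R2
Reading off the last column: a = -1, b = -3/2, c = 5, d = -1/2.

(-1, -3/2, 5, -1/2)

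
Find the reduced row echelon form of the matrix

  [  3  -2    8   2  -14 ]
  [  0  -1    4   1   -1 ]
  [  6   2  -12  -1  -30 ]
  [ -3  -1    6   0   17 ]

[[1, 0, 0, 0, -4], [0, 1, 0, 0, 1], [0, 0, 1, 0, 1], [0, 0, 0, 1, -4]]

Multiply ρ1 by 1/3.
Subtract 6 times ρ1 from ρ3.
Add 3 times ρ1 to ρ4.
Multiply ρ2 by -1.
Subtract 6 times ρ2 from ρ3.
Add 3 times ρ2 to ρ4.
Multiply ρ3 by -1/4.
Subtract 2 times ρ3 from ρ4.
Multiply ρ4 by -2.
Add 1/4 times ρ4 to ρ3.
Add ρ4 to ρ2.
Subtract 2/3 times ρ4 from ρ1.
Add 4 times ρ3 to ρ2.
Subtract 8/3 times ρ3 from ρ1.
Add 2/3 times ρ2 to ρ1.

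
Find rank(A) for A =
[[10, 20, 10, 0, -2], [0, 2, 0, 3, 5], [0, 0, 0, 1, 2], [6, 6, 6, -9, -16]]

rank = 4

R1 → 1/10·R1
  [ 1  2  1   0  -1/5 ]
  [ 0  2  0   3     5 ]
  [ 0  0  0   1     2 ]
  [ 6  6  6  -9   -16 ]
R4 → R4 − 6·R1
  [ 1   2  1   0   -1/5 ]
  [ 0   2  0   3      5 ]
  [ 0   0  0   1      2 ]
  [ 0  -6  0  -9  -74/5 ]
R2 → 1/2·R2
  [ 1   2  1    0   -1/5 ]
  [ 0   1  0  3/2    5/2 ]
  [ 0   0  0    1      2 ]
  [ 0  -6  0   -9  -74/5 ]
R4 → R4 + 6·R2
  [ 1  2  1    0  -1/5 ]
  [ 0  1  0  3/2   5/2 ]
  [ 0  0  0    1     2 ]
  [ 0  0  0    0   1/5 ]
R4 → 5·R4
  [ 1  2  1    0  -1/5 ]
  [ 0  1  0  3/2   5/2 ]
  [ 0  0  0    1     2 ]
  [ 0  0  0    0     1 ]
R3 → R3 − 2·R4
  [ 1  2  1    0  -1/5 ]
  [ 0  1  0  3/2   5/2 ]
  [ 0  0  0    1     0 ]
  [ 0  0  0    0     1 ]
R2 → R2 − 5/2·R4
  [ 1  2  1    0  -1/5 ]
  [ 0  1  0  3/2     0 ]
  [ 0  0  0    1     0 ]
  [ 0  0  0    0     1 ]
R1 → R1 + 1/5·R4
  [ 1  2  1    0  0 ]
  [ 0  1  0  3/2  0 ]
  [ 0  0  0    1  0 ]
  [ 0  0  0    0  1 ]
R2 → R2 − 3/2·R3
  [ 1  2  1  0  0 ]
  [ 0  1  0  0  0 ]
  [ 0  0  0  1  0 ]
  [ 0  0  0  0  1 ]
R1 → R1 − 2·R2
  [ 1  0  1  0  0 ]
  [ 0  1  0  0  0 ]
  [ 0  0  0  1  0 ]
  [ 0  0  0  0  1 ]
The reduced form has 4 nonzero rows.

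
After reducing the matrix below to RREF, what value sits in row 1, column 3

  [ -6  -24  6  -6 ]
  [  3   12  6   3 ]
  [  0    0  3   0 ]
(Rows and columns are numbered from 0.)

0

ρ1 → -1/6·ρ1
  [ 1   4  -1  1 ]
  [ 3  12   6  3 ]
  [ 0   0   3  0 ]
ρ2 → ρ2 − 3·ρ1
  [ 1  4  -1  1 ]
  [ 0  0   9  0 ]
  [ 0  0   3  0 ]
ρ2 → 1/9·ρ2
  [ 1  4  -1  1 ]
  [ 0  0   1  0 ]
  [ 0  0   3  0 ]
ρ3 → ρ3 − 3·ρ2
  [ 1  4  -1  1 ]
  [ 0  0   1  0 ]
  [ 0  0   0  0 ]
ρ1 → ρ1 + ρ2
  [ 1  4  0  1 ]
  [ 0  0  1  0 ]
  [ 0  0  0  0 ]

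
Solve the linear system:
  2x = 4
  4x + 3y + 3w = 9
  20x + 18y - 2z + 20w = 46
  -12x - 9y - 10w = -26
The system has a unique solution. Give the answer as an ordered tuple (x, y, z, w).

(2, 4/3, -1, -1)

Form the augmented matrix and row-reduce:
  [   2   0   0    0  |    4 ]
  [   4   3   0    3  |    9 ]
  [  20  18  -2   20  |   46 ]
  [ -12  -9   0  -10  |  -26 ]
ρ1 → 1/2·ρ1
  [   1   0   0    0  |    2 ]
  [   4   3   0    3  |    9 ]
  [  20  18  -2   20  |   46 ]
  [ -12  -9   0  -10  |  -26 ]
ρ2 → ρ2 − 4·ρ1
  [   1   0   0    0  |    2 ]
  [   0   3   0    3  |    1 ]
  [  20  18  -2   20  |   46 ]
  [ -12  -9   0  -10  |  -26 ]
ρ3 → ρ3 − 20·ρ1
  [   1   0   0    0  |    2 ]
  [   0   3   0    3  |    1 ]
  [   0  18  -2   20  |    6 ]
  [ -12  -9   0  -10  |  -26 ]
ρ4 → ρ4 + 12·ρ1
  [ 1   0   0    0  |   2 ]
  [ 0   3   0    3  |   1 ]
  [ 0  18  -2   20  |   6 ]
  [ 0  -9   0  -10  |  -2 ]
ρ2 → 1/3·ρ2
  [ 1   0   0    0  |    2 ]
  [ 0   1   0    1  |  1/3 ]
  [ 0  18  -2   20  |    6 ]
  [ 0  -9   0  -10  |   -2 ]
ρ3 → ρ3 − 18·ρ2
  [ 1   0   0    0  |    2 ]
  [ 0   1   0    1  |  1/3 ]
  [ 0   0  -2    2  |    0 ]
  [ 0  -9   0  -10  |   -2 ]
ρ4 → ρ4 + 9·ρ2
  [ 1  0   0   0  |    2 ]
  [ 0  1   0   1  |  1/3 ]
  [ 0  0  -2   2  |    0 ]
  [ 0  0   0  -1  |    1 ]
ρ3 → -1/2·ρ3
  [ 1  0  0   0  |    2 ]
  [ 0  1  0   1  |  1/3 ]
  [ 0  0  1  -1  |    0 ]
  [ 0  0  0  -1  |    1 ]
ρ4 → -1·ρ4
  [ 1  0  0   0  |    2 ]
  [ 0  1  0   1  |  1/3 ]
  [ 0  0  1  -1  |    0 ]
  [ 0  0  0   1  |   -1 ]
ρ3 → ρ3 + ρ4
  [ 1  0  0  0  |    2 ]
  [ 0  1  0  1  |  1/3 ]
  [ 0  0  1  0  |   -1 ]
  [ 0  0  0  1  |   -1 ]
ρ2 → ρ2 − ρ4
  [ 1  0  0  0  |    2 ]
  [ 0  1  0  0  |  4/3 ]
  [ 0  0  1  0  |   -1 ]
  [ 0  0  0  1  |   -1 ]
Reading off the last column: x = 2, y = 4/3, z = -1, w = -1.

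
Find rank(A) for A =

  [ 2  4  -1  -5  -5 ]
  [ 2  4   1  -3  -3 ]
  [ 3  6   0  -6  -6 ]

Multiply ρ1 by 1/2.
  [ 1  2  -1/2  -5/2  -5/2 ]
  [ 2  4     1    -3    -3 ]
  [ 3  6     0    -6    -6 ]
Subtract 2 times ρ1 from ρ2.
  [ 1  2  -1/2  -5/2  -5/2 ]
  [ 0  0     2     2     2 ]
  [ 3  6     0    -6    -6 ]
Subtract 3 times ρ1 from ρ3.
  [ 1  2  -1/2  -5/2  -5/2 ]
  [ 0  0     2     2     2 ]
  [ 0  0   3/2   3/2   3/2 ]
Multiply ρ2 by 1/2.
  [ 1  2  -1/2  -5/2  -5/2 ]
  [ 0  0     1     1     1 ]
  [ 0  0   3/2   3/2   3/2 ]
Subtract 3/2 times ρ2 from ρ3.
  [ 1  2  -1/2  -5/2  -5/2 ]
  [ 0  0     1     1     1 ]
  [ 0  0     0     0     0 ]
Add 1/2 times ρ2 to ρ1.
  [ 1  2  0  -2  -2 ]
  [ 0  0  1   1   1 ]
  [ 0  0  0   0   0 ]
The reduced form has 2 nonzero rows.

rank = 2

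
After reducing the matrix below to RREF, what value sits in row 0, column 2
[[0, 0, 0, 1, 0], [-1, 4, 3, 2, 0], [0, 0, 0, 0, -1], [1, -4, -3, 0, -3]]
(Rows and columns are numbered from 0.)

-3

r1 <=> r2
  [ -1   4   3  2   0 ]
  [  0   0   0  1   0 ]
  [  0   0   0  0  -1 ]
  [  1  -4  -3  0  -3 ]
r1 -> -1·r1
  [ 1  -4  -3  -2   0 ]
  [ 0   0   0   1   0 ]
  [ 0   0   0   0  -1 ]
  [ 1  -4  -3   0  -3 ]
r4 -> r4 − r1
  [ 1  -4  -3  -2   0 ]
  [ 0   0   0   1   0 ]
  [ 0   0   0   0  -1 ]
  [ 0   0   0   2  -3 ]
r4 -> r4 − 2·r2
  [ 1  -4  -3  -2   0 ]
  [ 0   0   0   1   0 ]
  [ 0   0   0   0  -1 ]
  [ 0   0   0   0  -3 ]
r3 -> -1·r3
  [ 1  -4  -3  -2   0 ]
  [ 0   0   0   1   0 ]
  [ 0   0   0   0   1 ]
  [ 0   0   0   0  -3 ]
r4 -> r4 + 3·r3
  [ 1  -4  -3  -2  0 ]
  [ 0   0   0   1  0 ]
  [ 0   0   0   0  1 ]
  [ 0   0   0   0  0 ]
r1 -> r1 + 2·r2
  [ 1  -4  -3  0  0 ]
  [ 0   0   0  1  0 ]
  [ 0   0   0  0  1 ]
  [ 0   0   0  0  0 ]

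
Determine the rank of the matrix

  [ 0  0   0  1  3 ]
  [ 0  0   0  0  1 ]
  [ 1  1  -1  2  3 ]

ρ1 <=> ρ3
  [ 1  1  -1  2  3 ]
  [ 0  0   0  0  1 ]
  [ 0  0   0  1  3 ]
ρ2 <=> ρ3
  [ 1  1  -1  2  3 ]
  [ 0  0   0  1  3 ]
  [ 0  0   0  0  1 ]
ρ2 := ρ2 − 3·ρ3
  [ 1  1  -1  2  3 ]
  [ 0  0   0  1  0 ]
  [ 0  0   0  0  1 ]
ρ1 := ρ1 − 3·ρ3
  [ 1  1  -1  2  0 ]
  [ 0  0   0  1  0 ]
  [ 0  0   0  0  1 ]
ρ1 := ρ1 − 2·ρ2
  [ 1  1  -1  0  0 ]
  [ 0  0   0  1  0 ]
  [ 0  0   0  0  1 ]
The reduced form has 3 nonzero rows.

rank = 3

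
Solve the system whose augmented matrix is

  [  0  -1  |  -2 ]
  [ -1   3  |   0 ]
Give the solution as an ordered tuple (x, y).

R1 <=> R2
R1 -> -1·R1
R2 -> -1·R2
R1 -> R1 + 3·R2
Reading off the last column: x = 6, y = 2.

(6, 2)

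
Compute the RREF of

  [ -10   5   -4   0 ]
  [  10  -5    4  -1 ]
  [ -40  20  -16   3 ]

r1 := -1/10·r1
  [   1  -1/2  2/5   0 ]
  [  10    -5    4  -1 ]
  [ -40    20  -16   3 ]
r2 := r2 − 10·r1
  [   1  -1/2  2/5   0 ]
  [   0     0    0  -1 ]
  [ -40    20  -16   3 ]
r3 := r3 + 40·r1
  [ 1  -1/2  2/5   0 ]
  [ 0     0    0  -1 ]
  [ 0     0    0   3 ]
r2 := -1·r2
  [ 1  -1/2  2/5  0 ]
  [ 0     0    0  1 ]
  [ 0     0    0  3 ]
r3 := r3 − 3·r2
  [ 1  -1/2  2/5  0 ]
  [ 0     0    0  1 ]
  [ 0     0    0  0 ]

[[1, -1/2, 2/5, 0], [0, 0, 0, 1], [0, 0, 0, 0]]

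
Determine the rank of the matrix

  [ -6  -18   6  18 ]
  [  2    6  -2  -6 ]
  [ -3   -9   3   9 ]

Multiply R1 by -1/6.
  [  1   3  -1  -3 ]
  [  2   6  -2  -6 ]
  [ -3  -9   3   9 ]
Subtract 2 times R1 from R2.
  [  1   3  -1  -3 ]
  [  0   0   0   0 ]
  [ -3  -9   3   9 ]
Add 3 times R1 to R3.
  [ 1  3  -1  -3 ]
  [ 0  0   0   0 ]
  [ 0  0   0   0 ]
The reduced form has 1 nonzero row.

rank = 1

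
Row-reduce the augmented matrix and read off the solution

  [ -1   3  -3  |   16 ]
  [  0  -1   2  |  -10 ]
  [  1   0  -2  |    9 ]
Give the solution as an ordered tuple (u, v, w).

(-1, 0, -5)

ρ1 -> -1·ρ1
ρ3 -> ρ3 − ρ1
ρ2 -> -1·ρ2
ρ3 -> ρ3 − 3·ρ2
ρ2 -> ρ2 + 2·ρ3
ρ1 -> ρ1 − 3·ρ3
ρ1 -> ρ1 + 3·ρ2
Reading off the last column: u = -1, v = 0, w = -5.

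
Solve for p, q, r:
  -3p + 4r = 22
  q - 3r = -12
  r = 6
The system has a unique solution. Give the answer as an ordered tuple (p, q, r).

(2/3, 6, 6)

Form the augmented matrix and row-reduce:
  [ -3  0   4  |   22 ]
  [  0  1  -3  |  -12 ]
  [  0  0   1  |    6 ]
Multiply R1 by -1/3.
  [ 1  0  -4/3  |  -22/3 ]
  [ 0  1    -3  |    -12 ]
  [ 0  0     1  |      6 ]
Add 3 times R3 to R2.
  [ 1  0  -4/3  |  -22/3 ]
  [ 0  1     0  |      6 ]
  [ 0  0     1  |      6 ]
Add 4/3 times R3 to R1.
  [ 1  0  0  |  2/3 ]
  [ 0  1  0  |    6 ]
  [ 0  0  1  |    6 ]
Reading off the last column: p = 2/3, q = 6, r = 6.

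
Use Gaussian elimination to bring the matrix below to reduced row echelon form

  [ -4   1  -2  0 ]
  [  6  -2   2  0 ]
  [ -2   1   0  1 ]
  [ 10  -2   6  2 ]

[[1, 0, 1, 0], [0, 1, 2, 0], [0, 0, 0, 1], [0, 0, 0, 0]]

ρ1 ← -1/4·ρ1
  [  1  -1/4  1/2  0 ]
  [  6    -2    2  0 ]
  [ -2     1    0  1 ]
  [ 10    -2    6  2 ]
ρ2 ← ρ2 − 6·ρ1
  [  1  -1/4  1/2  0 ]
  [  0  -1/2   -1  0 ]
  [ -2     1    0  1 ]
  [ 10    -2    6  2 ]
ρ3 ← ρ3 + 2·ρ1
  [  1  -1/4  1/2  0 ]
  [  0  -1/2   -1  0 ]
  [  0   1/2    1  1 ]
  [ 10    -2    6  2 ]
ρ4 ← ρ4 − 10·ρ1
  [ 1  -1/4  1/2  0 ]
  [ 0  -1/2   -1  0 ]
  [ 0   1/2    1  1 ]
  [ 0   1/2    1  2 ]
ρ2 ← -2·ρ2
  [ 1  -1/4  1/2  0 ]
  [ 0     1    2  0 ]
  [ 0   1/2    1  1 ]
  [ 0   1/2    1  2 ]
ρ3 ← ρ3 − 1/2·ρ2
  [ 1  -1/4  1/2  0 ]
  [ 0     1    2  0 ]
  [ 0     0    0  1 ]
  [ 0   1/2    1  2 ]
ρ4 ← ρ4 − 1/2·ρ2
  [ 1  -1/4  1/2  0 ]
  [ 0     1    2  0 ]
  [ 0     0    0  1 ]
  [ 0     0    0  2 ]
ρ4 ← ρ4 − 2·ρ3
  [ 1  -1/4  1/2  0 ]
  [ 0     1    2  0 ]
  [ 0     0    0  1 ]
  [ 0     0    0  0 ]
ρ1 ← ρ1 + 1/4·ρ2
  [ 1  0  1  0 ]
  [ 0  1  2  0 ]
  [ 0  0  0  1 ]
  [ 0  0  0  0 ]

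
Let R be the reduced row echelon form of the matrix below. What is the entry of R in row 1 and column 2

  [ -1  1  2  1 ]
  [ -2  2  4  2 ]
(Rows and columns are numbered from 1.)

-1

ρ1 ← -1·ρ1
  [  1  -1  -2  -1 ]
  [ -2   2   4   2 ]
ρ2 ← ρ2 + 2·ρ1
  [ 1  -1  -2  -1 ]
  [ 0   0   0   0 ]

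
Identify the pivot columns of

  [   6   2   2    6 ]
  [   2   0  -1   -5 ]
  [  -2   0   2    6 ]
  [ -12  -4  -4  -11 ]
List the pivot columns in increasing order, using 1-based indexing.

1, 2, 3, 4

ρ1 → 1/6·ρ1
ρ2 → ρ2 − 2·ρ1
ρ3 → ρ3 + 2·ρ1
ρ4 → ρ4 + 12·ρ1
ρ2 → -3/2·ρ2
ρ3 → ρ3 − 2/3·ρ2
ρ3 → ρ3 − ρ4
ρ2 → ρ2 − 21/2·ρ4
ρ1 → ρ1 − ρ4
ρ2 → ρ2 − 5/2·ρ3
ρ1 → ρ1 − 1/3·ρ3
ρ1 → ρ1 − 1/3·ρ2
Pivot columns are the columns containing a leading 1.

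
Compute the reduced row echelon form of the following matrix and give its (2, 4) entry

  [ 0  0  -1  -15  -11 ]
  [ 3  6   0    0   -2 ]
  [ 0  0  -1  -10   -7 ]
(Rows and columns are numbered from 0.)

4/5

R1 <=> R2
  [ 3  6   0    0   -2 ]
  [ 0  0  -1  -15  -11 ]
  [ 0  0  -1  -10   -7 ]
R1 ← 1/3·R1
  [ 1  2   0    0  -2/3 ]
  [ 0  0  -1  -15   -11 ]
  [ 0  0  -1  -10    -7 ]
R2 ← -1·R2
  [ 1  2   0    0  -2/3 ]
  [ 0  0   1   15    11 ]
  [ 0  0  -1  -10    -7 ]
R3 ← R3 + R2
  [ 1  2  0   0  -2/3 ]
  [ 0  0  1  15    11 ]
  [ 0  0  0   5     4 ]
R3 ← 1/5·R3
  [ 1  2  0   0  -2/3 ]
  [ 0  0  1  15    11 ]
  [ 0  0  0   1   4/5 ]
R2 ← R2 − 15·R3
  [ 1  2  0  0  -2/3 ]
  [ 0  0  1  0    -1 ]
  [ 0  0  0  1   4/5 ]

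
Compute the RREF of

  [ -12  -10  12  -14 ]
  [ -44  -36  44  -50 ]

R1 ← -1/12·R1
  [   1  5/6  -1  7/6 ]
  [ -44  -36  44  -50 ]
R2 ← R2 + 44·R1
  [ 1  5/6  -1  7/6 ]
  [ 0  2/3   0  4/3 ]
R2 ← 3/2·R2
  [ 1  5/6  -1  7/6 ]
  [ 0    1   0    2 ]
R1 ← R1 − 5/6·R2
  [ 1  0  -1  -1/2 ]
  [ 0  1   0     2 ]

[[1, 0, -1, -1/2], [0, 1, 0, 2]]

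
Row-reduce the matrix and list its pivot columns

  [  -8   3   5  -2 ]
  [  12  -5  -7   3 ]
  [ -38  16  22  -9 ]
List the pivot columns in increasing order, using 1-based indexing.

r1 → -1/8·r1
  [   1  -3/8  -5/8  1/4 ]
  [  12    -5    -7    3 ]
  [ -38    16    22   -9 ]
r2 → r2 − 12·r1
  [   1  -3/8  -5/8  1/4 ]
  [   0  -1/2   1/2    0 ]
  [ -38    16    22   -9 ]
r3 → r3 + 38·r1
  [ 1  -3/8  -5/8  1/4 ]
  [ 0  -1/2   1/2    0 ]
  [ 0   7/4  -7/4  1/2 ]
r2 → -2·r2
  [ 1  -3/8  -5/8  1/4 ]
  [ 0     1    -1    0 ]
  [ 0   7/4  -7/4  1/2 ]
r3 → r3 − 7/4·r2
  [ 1  -3/8  -5/8  1/4 ]
  [ 0     1    -1    0 ]
  [ 0     0     0  1/2 ]
r3 → 2·r3
  [ 1  -3/8  -5/8  1/4 ]
  [ 0     1    -1    0 ]
  [ 0     0     0    1 ]
r1 → r1 − 1/4·r3
  [ 1  -3/8  -5/8  0 ]
  [ 0     1    -1  0 ]
  [ 0     0     0  1 ]
r1 → r1 + 3/8·r2
  [ 1  0  -1  0 ]
  [ 0  1  -1  0 ]
  [ 0  0   0  1 ]
Pivot columns are the columns containing a leading 1.

1, 2, 4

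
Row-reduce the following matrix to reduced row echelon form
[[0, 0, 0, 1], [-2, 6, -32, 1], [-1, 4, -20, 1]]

Swap R1 and R2.
  [ -2  6  -32  1 ]
  [  0  0    0  1 ]
  [ -1  4  -20  1 ]
Multiply R1 by -1/2.
  [  1  -3   16  -1/2 ]
  [  0   0    0     1 ]
  [ -1   4  -20     1 ]
Add R1 to R3.
  [ 1  -3  16  -1/2 ]
  [ 0   0   0     1 ]
  [ 0   1  -4   1/2 ]
Swap R2 and R3.
  [ 1  -3  16  -1/2 ]
  [ 0   1  -4   1/2 ]
  [ 0   0   0     1 ]
Subtract 1/2 times R3 from R2.
  [ 1  -3  16  -1/2 ]
  [ 0   1  -4     0 ]
  [ 0   0   0     1 ]
Add 1/2 times R3 to R1.
  [ 1  -3  16  0 ]
  [ 0   1  -4  0 ]
  [ 0   0   0  1 ]
Add 3 times R2 to R1.
  [ 1  0   4  0 ]
  [ 0  1  -4  0 ]
  [ 0  0   0  1 ]

[[1, 0, 4, 0], [0, 1, -4, 0], [0, 0, 0, 1]]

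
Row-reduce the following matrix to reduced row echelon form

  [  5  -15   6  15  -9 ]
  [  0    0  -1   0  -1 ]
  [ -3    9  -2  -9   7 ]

[[1, -3, 0, 3, -3], [0, 0, 1, 0, 1], [0, 0, 0, 0, 0]]

Multiply r1 by 1/5.
Add 3 times r1 to r3.
Multiply r2 by -1.
Subtract 8/5 times r2 from r3.
Subtract 6/5 times r2 from r1.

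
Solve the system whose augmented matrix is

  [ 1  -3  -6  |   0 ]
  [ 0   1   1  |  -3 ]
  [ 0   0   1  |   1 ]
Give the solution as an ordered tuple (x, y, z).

(-6, -4, 1)

R2 ← R2 − R3
  [ 1  -3  -6  |   0 ]
  [ 0   1   0  |  -4 ]
  [ 0   0   1  |   1 ]
R1 ← R1 + 6·R3
  [ 1  -3  0  |   6 ]
  [ 0   1  0  |  -4 ]
  [ 0   0  1  |   1 ]
R1 ← R1 + 3·R2
  [ 1  0  0  |  -6 ]
  [ 0  1  0  |  -4 ]
  [ 0  0  1  |   1 ]
Reading off the last column: x = -6, y = -4, z = 1.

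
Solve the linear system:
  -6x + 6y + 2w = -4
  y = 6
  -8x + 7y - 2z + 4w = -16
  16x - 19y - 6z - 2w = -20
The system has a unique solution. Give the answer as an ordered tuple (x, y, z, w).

Form the augmented matrix and row-reduce:
  [ -6    6   0   2  |   -4 ]
  [  0    1   0   0  |    6 ]
  [ -8    7  -2   4  |  -16 ]
  [ 16  -19  -6  -2  |  -20 ]
ρ1 → -1/6·ρ1
  [  1   -1   0  -1/3  |  2/3 ]
  [  0    1   0     0  |    6 ]
  [ -8    7  -2     4  |  -16 ]
  [ 16  -19  -6    -2  |  -20 ]
ρ3 → ρ3 + 8·ρ1
  [  1   -1   0  -1/3  |    2/3 ]
  [  0    1   0     0  |      6 ]
  [  0   -1  -2   4/3  |  -32/3 ]
  [ 16  -19  -6    -2  |    -20 ]
ρ4 → ρ4 − 16·ρ1
  [ 1  -1   0  -1/3  |    2/3 ]
  [ 0   1   0     0  |      6 ]
  [ 0  -1  -2   4/3  |  -32/3 ]
  [ 0  -3  -6  10/3  |  -92/3 ]
ρ3 → ρ3 + ρ2
  [ 1  -1   0  -1/3  |    2/3 ]
  [ 0   1   0     0  |      6 ]
  [ 0   0  -2   4/3  |  -14/3 ]
  [ 0  -3  -6  10/3  |  -92/3 ]
ρ4 → ρ4 + 3·ρ2
  [ 1  -1   0  -1/3  |    2/3 ]
  [ 0   1   0     0  |      6 ]
  [ 0   0  -2   4/3  |  -14/3 ]
  [ 0   0  -6  10/3  |  -38/3 ]
ρ3 → -1/2·ρ3
  [ 1  -1   0  -1/3  |    2/3 ]
  [ 0   1   0     0  |      6 ]
  [ 0   0   1  -2/3  |    7/3 ]
  [ 0   0  -6  10/3  |  -38/3 ]
ρ4 → ρ4 + 6·ρ3
  [ 1  -1  0  -1/3  |  2/3 ]
  [ 0   1  0     0  |    6 ]
  [ 0   0  1  -2/3  |  7/3 ]
  [ 0   0  0  -2/3  |  4/3 ]
ρ4 → -3/2·ρ4
  [ 1  -1  0  -1/3  |  2/3 ]
  [ 0   1  0     0  |    6 ]
  [ 0   0  1  -2/3  |  7/3 ]
  [ 0   0  0     1  |   -2 ]
ρ3 → ρ3 + 2/3·ρ4
  [ 1  -1  0  -1/3  |  2/3 ]
  [ 0   1  0     0  |    6 ]
  [ 0   0  1     0  |    1 ]
  [ 0   0  0     1  |   -2 ]
ρ1 → ρ1 + 1/3·ρ4
  [ 1  -1  0  0  |   0 ]
  [ 0   1  0  0  |   6 ]
  [ 0   0  1  0  |   1 ]
  [ 0   0  0  1  |  -2 ]
ρ1 → ρ1 + ρ2
  [ 1  0  0  0  |   6 ]
  [ 0  1  0  0  |   6 ]
  [ 0  0  1  0  |   1 ]
  [ 0  0  0  1  |  -2 ]
Reading off the last column: x = 6, y = 6, z = 1, w = -2.

(6, 6, 1, -2)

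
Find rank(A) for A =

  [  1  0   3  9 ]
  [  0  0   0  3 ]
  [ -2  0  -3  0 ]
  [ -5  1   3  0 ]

rank = 4

r3 -> r3 + 2·r1
r4 -> r4 + 5·r1
r2 ↔ r4
r3 -> 1/3·r3
r4 -> 1/3·r4
r3 -> r3 − 6·r4
r2 -> r2 − 45·r4
r1 -> r1 − 9·r4
r2 -> r2 − 18·r3
r1 -> r1 − 3·r3
The reduced form has 4 nonzero rows.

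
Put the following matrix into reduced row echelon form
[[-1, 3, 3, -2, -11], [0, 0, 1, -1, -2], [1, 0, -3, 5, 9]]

[[1, 0, 0, 2, 3], [0, 1, 0, 1, -2/3], [0, 0, 1, -1, -2]]

ρ1 → -1·ρ1
  [ 1  -3  -3   2  11 ]
  [ 0   0   1  -1  -2 ]
  [ 1   0  -3   5   9 ]
ρ3 → ρ3 − ρ1
  [ 1  -3  -3   2  11 ]
  [ 0   0   1  -1  -2 ]
  [ 0   3   0   3  -2 ]
ρ2 <-> ρ3
  [ 1  -3  -3   2  11 ]
  [ 0   3   0   3  -2 ]
  [ 0   0   1  -1  -2 ]
ρ2 → 1/3·ρ2
  [ 1  -3  -3   2    11 ]
  [ 0   1   0   1  -2/3 ]
  [ 0   0   1  -1    -2 ]
ρ1 → ρ1 + 3·ρ3
  [ 1  -3  0  -1     5 ]
  [ 0   1  0   1  -2/3 ]
  [ 0   0  1  -1    -2 ]
ρ1 → ρ1 + 3·ρ2
  [ 1  0  0   2     3 ]
  [ 0  1  0   1  -2/3 ]
  [ 0  0  1  -1    -2 ]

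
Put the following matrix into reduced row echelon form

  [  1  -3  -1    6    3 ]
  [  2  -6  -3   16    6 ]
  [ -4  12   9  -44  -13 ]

[[1, -3, 0, 2, 0], [0, 0, 1, -4, 0], [0, 0, 0, 0, 1]]

Subtract 2 times ρ1 from ρ2.
  [  1  -3  -1    6    3 ]
  [  0   0  -1    4    0 ]
  [ -4  12   9  -44  -13 ]
Add 4 times ρ1 to ρ3.
  [ 1  -3  -1    6   3 ]
  [ 0   0  -1    4   0 ]
  [ 0   0   5  -20  -1 ]
Multiply ρ2 by -1.
  [ 1  -3  -1    6   3 ]
  [ 0   0   1   -4   0 ]
  [ 0   0   5  -20  -1 ]
Subtract 5 times ρ2 from ρ3.
  [ 1  -3  -1   6   3 ]
  [ 0   0   1  -4   0 ]
  [ 0   0   0   0  -1 ]
Multiply ρ3 by -1.
  [ 1  -3  -1   6  3 ]
  [ 0   0   1  -4  0 ]
  [ 0   0   0   0  1 ]
Subtract 3 times ρ3 from ρ1.
  [ 1  -3  -1   6  0 ]
  [ 0   0   1  -4  0 ]
  [ 0   0   0   0  1 ]
Add ρ2 to ρ1.
  [ 1  -3  0   2  0 ]
  [ 0   0  1  -4  0 ]
  [ 0   0  0   0  1 ]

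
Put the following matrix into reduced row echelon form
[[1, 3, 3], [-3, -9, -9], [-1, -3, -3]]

[[1, 3, 3], [0, 0, 0], [0, 0, 0]]

R2 := R2 + 3·R1
R3 := R3 + R1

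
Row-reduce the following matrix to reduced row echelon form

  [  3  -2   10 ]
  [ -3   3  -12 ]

r1 -> 1/3·r1
  [  1  -2/3  10/3 ]
  [ -3     3   -12 ]
r2 -> r2 + 3·r1
  [ 1  -2/3  10/3 ]
  [ 0     1    -2 ]
r1 -> r1 + 2/3·r2
  [ 1  0   2 ]
  [ 0  1  -2 ]

[[1, 0, 2], [0, 1, -2]]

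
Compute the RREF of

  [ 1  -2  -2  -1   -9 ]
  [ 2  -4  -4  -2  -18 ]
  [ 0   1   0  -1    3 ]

R2 → R2 − 2·R1
  [ 1  -2  -2  -1  -9 ]
  [ 0   0   0   0   0 ]
  [ 0   1   0  -1   3 ]
R2 <=> R3
  [ 1  -2  -2  -1  -9 ]
  [ 0   1   0  -1   3 ]
  [ 0   0   0   0   0 ]
R1 → R1 + 2·R2
  [ 1  0  -2  -3  -3 ]
  [ 0  1   0  -1   3 ]
  [ 0  0   0   0   0 ]

[[1, 0, -2, -3, -3], [0, 1, 0, -1, 3], [0, 0, 0, 0, 0]]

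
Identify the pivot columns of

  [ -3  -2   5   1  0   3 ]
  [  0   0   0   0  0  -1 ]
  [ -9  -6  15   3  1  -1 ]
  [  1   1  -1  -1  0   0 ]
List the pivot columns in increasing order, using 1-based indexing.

Multiply r1 by -1/3.
  [  1  2/3  -5/3  -1/3  0  -1 ]
  [  0    0     0     0  0  -1 ]
  [ -9   -6    15     3  1  -1 ]
  [  1    1    -1    -1  0   0 ]
Add 9 times r1 to r3.
  [ 1  2/3  -5/3  -1/3  0   -1 ]
  [ 0    0     0     0  0   -1 ]
  [ 0    0     0     0  1  -10 ]
  [ 1    1    -1    -1  0    0 ]
Subtract r1 from r4.
  [ 1  2/3  -5/3  -1/3  0   -1 ]
  [ 0    0     0     0  0   -1 ]
  [ 0    0     0     0  1  -10 ]
  [ 0  1/3   2/3  -2/3  0    1 ]
Swap r2 and r4.
  [ 1  2/3  -5/3  -1/3  0   -1 ]
  [ 0  1/3   2/3  -2/3  0    1 ]
  [ 0    0     0     0  1  -10 ]
  [ 0    0     0     0  0   -1 ]
Multiply r2 by 3.
  [ 1  2/3  -5/3  -1/3  0   -1 ]
  [ 0    1     2    -2  0    3 ]
  [ 0    0     0     0  1  -10 ]
  [ 0    0     0     0  0   -1 ]
Multiply r4 by -1.
  [ 1  2/3  -5/3  -1/3  0   -1 ]
  [ 0    1     2    -2  0    3 ]
  [ 0    0     0     0  1  -10 ]
  [ 0    0     0     0  0    1 ]
Add 10 times r4 to r3.
  [ 1  2/3  -5/3  -1/3  0  -1 ]
  [ 0    1     2    -2  0   3 ]
  [ 0    0     0     0  1   0 ]
  [ 0    0     0     0  0   1 ]
Subtract 3 times r4 from r2.
  [ 1  2/3  -5/3  -1/3  0  -1 ]
  [ 0    1     2    -2  0   0 ]
  [ 0    0     0     0  1   0 ]
  [ 0    0     0     0  0   1 ]
Add r4 to r1.
  [ 1  2/3  -5/3  -1/3  0  0 ]
  [ 0    1     2    -2  0  0 ]
  [ 0    0     0     0  1  0 ]
  [ 0    0     0     0  0  1 ]
Subtract 2/3 times r2 from r1.
  [ 1  0  -3   1  0  0 ]
  [ 0  1   2  -2  0  0 ]
  [ 0  0   0   0  1  0 ]
  [ 0  0   0   0  0  1 ]
Pivot columns are the columns containing a leading 1.

1, 2, 5, 6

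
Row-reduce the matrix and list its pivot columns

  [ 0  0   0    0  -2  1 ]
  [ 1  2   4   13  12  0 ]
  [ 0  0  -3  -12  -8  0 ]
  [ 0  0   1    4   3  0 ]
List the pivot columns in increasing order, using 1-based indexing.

R1 <=> R2
  [ 1  2   4   13  12  0 ]
  [ 0  0   0    0  -2  1 ]
  [ 0  0  -3  -12  -8  0 ]
  [ 0  0   1    4   3  0 ]
R2 <=> R3
  [ 1  2   4   13  12  0 ]
  [ 0  0  -3  -12  -8  0 ]
  [ 0  0   0    0  -2  1 ]
  [ 0  0   1    4   3  0 ]
R2 → -1/3·R2
  [ 1  2  4  13   12  0 ]
  [ 0  0  1   4  8/3  0 ]
  [ 0  0  0   0   -2  1 ]
  [ 0  0  1   4    3  0 ]
R4 → R4 − R2
  [ 1  2  4  13   12  0 ]
  [ 0  0  1   4  8/3  0 ]
  [ 0  0  0   0   -2  1 ]
  [ 0  0  0   0  1/3  0 ]
R3 → -1/2·R3
  [ 1  2  4  13   12     0 ]
  [ 0  0  1   4  8/3     0 ]
  [ 0  0  0   0    1  -1/2 ]
  [ 0  0  0   0  1/3     0 ]
R4 → R4 − 1/3·R3
  [ 1  2  4  13   12     0 ]
  [ 0  0  1   4  8/3     0 ]
  [ 0  0  0   0    1  -1/2 ]
  [ 0  0  0   0    0   1/6 ]
R4 → 6·R4
  [ 1  2  4  13   12     0 ]
  [ 0  0  1   4  8/3     0 ]
  [ 0  0  0   0    1  -1/2 ]
  [ 0  0  0   0    0     1 ]
R3 → R3 + 1/2·R4
  [ 1  2  4  13   12  0 ]
  [ 0  0  1   4  8/3  0 ]
  [ 0  0  0   0    1  0 ]
  [ 0  0  0   0    0  1 ]
R2 → R2 − 8/3·R3
  [ 1  2  4  13  12  0 ]
  [ 0  0  1   4   0  0 ]
  [ 0  0  0   0   1  0 ]
  [ 0  0  0   0   0  1 ]
R1 → R1 − 12·R3
  [ 1  2  4  13  0  0 ]
  [ 0  0  1   4  0  0 ]
  [ 0  0  0   0  1  0 ]
  [ 0  0  0   0  0  1 ]
R1 → R1 − 4·R2
  [ 1  2  0  -3  0  0 ]
  [ 0  0  1   4  0  0 ]
  [ 0  0  0   0  1  0 ]
  [ 0  0  0   0  0  1 ]
Pivot columns are the columns containing a leading 1.

1, 3, 5, 6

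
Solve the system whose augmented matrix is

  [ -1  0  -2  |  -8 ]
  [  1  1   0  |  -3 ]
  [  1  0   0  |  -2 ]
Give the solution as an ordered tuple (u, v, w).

R1 -> -1·R1
  [ 1  0  2  |   8 ]
  [ 1  1  0  |  -3 ]
  [ 1  0  0  |  -2 ]
R2 -> R2 − R1
  [ 1  0   2  |    8 ]
  [ 0  1  -2  |  -11 ]
  [ 1  0   0  |   -2 ]
R3 -> R3 − R1
  [ 1  0   2  |    8 ]
  [ 0  1  -2  |  -11 ]
  [ 0  0  -2  |  -10 ]
R3 -> -1/2·R3
  [ 1  0   2  |    8 ]
  [ 0  1  -2  |  -11 ]
  [ 0  0   1  |    5 ]
R2 -> R2 + 2·R3
  [ 1  0  2  |   8 ]
  [ 0  1  0  |  -1 ]
  [ 0  0  1  |   5 ]
R1 -> R1 − 2·R3
  [ 1  0  0  |  -2 ]
  [ 0  1  0  |  -1 ]
  [ 0  0  1  |   5 ]
Reading off the last column: u = -2, v = -1, w = 5.

(-2, -1, 5)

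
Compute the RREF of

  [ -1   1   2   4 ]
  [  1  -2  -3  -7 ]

ρ1 -> -1·ρ1
  [ 1  -1  -2  -4 ]
  [ 1  -2  -3  -7 ]
ρ2 -> ρ2 − ρ1
  [ 1  -1  -2  -4 ]
  [ 0  -1  -1  -3 ]
ρ2 -> -1·ρ2
  [ 1  -1  -2  -4 ]
  [ 0   1   1   3 ]
ρ1 -> ρ1 + ρ2
  [ 1  0  -1  -1 ]
  [ 0  1   1   3 ]

[[1, 0, -1, -1], [0, 1, 1, 3]]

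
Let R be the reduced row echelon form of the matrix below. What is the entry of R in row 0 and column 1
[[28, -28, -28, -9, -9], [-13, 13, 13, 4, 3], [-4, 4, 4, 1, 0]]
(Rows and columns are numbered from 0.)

-1

ρ1 ← 1/28·ρ1
  [   1  -1  -1  -9/28  -9/28 ]
  [ -13  13  13      4      3 ]
  [  -4   4   4      1      0 ]
ρ2 ← ρ2 + 13·ρ1
  [  1  -1  -1  -9/28   -9/28 ]
  [  0   0   0  -5/28  -33/28 ]
  [ -4   4   4      1       0 ]
ρ3 ← ρ3 + 4·ρ1
  [ 1  -1  -1  -9/28   -9/28 ]
  [ 0   0   0  -5/28  -33/28 ]
  [ 0   0   0   -2/7    -9/7 ]
ρ2 ← -28/5·ρ2
  [ 1  -1  -1  -9/28  -9/28 ]
  [ 0   0   0      1   33/5 ]
  [ 0   0   0   -2/7   -9/7 ]
ρ3 ← ρ3 + 2/7·ρ2
  [ 1  -1  -1  -9/28  -9/28 ]
  [ 0   0   0      1   33/5 ]
  [ 0   0   0      0    3/5 ]
ρ3 ← 5/3·ρ3
  [ 1  -1  -1  -9/28  -9/28 ]
  [ 0   0   0      1   33/5 ]
  [ 0   0   0      0      1 ]
ρ2 ← ρ2 − 33/5·ρ3
  [ 1  -1  -1  -9/28  -9/28 ]
  [ 0   0   0      1      0 ]
  [ 0   0   0      0      1 ]
ρ1 ← ρ1 + 9/28·ρ3
  [ 1  -1  -1  -9/28  0 ]
  [ 0   0   0      1  0 ]
  [ 0   0   0      0  1 ]
ρ1 ← ρ1 + 9/28·ρ2
  [ 1  -1  -1  0  0 ]
  [ 0   0   0  1  0 ]
  [ 0   0   0  0  1 ]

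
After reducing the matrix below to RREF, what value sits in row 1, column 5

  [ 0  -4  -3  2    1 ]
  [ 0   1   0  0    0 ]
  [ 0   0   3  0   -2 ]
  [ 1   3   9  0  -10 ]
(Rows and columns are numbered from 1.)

-4

r1 ↔ r4
  [ 1   3   9  0  -10 ]
  [ 0   1   0  0    0 ]
  [ 0   0   3  0   -2 ]
  [ 0  -4  -3  2    1 ]
r4 := r4 + 4·r2
  [ 1  3   9  0  -10 ]
  [ 0  1   0  0    0 ]
  [ 0  0   3  0   -2 ]
  [ 0  0  -3  2    1 ]
r3 := 1/3·r3
  [ 1  3   9  0   -10 ]
  [ 0  1   0  0     0 ]
  [ 0  0   1  0  -2/3 ]
  [ 0  0  -3  2     1 ]
r4 := r4 + 3·r3
  [ 1  3  9  0   -10 ]
  [ 0  1  0  0     0 ]
  [ 0  0  1  0  -2/3 ]
  [ 0  0  0  2    -1 ]
r4 := 1/2·r4
  [ 1  3  9  0   -10 ]
  [ 0  1  0  0     0 ]
  [ 0  0  1  0  -2/3 ]
  [ 0  0  0  1  -1/2 ]
r1 := r1 − 9·r3
  [ 1  3  0  0    -4 ]
  [ 0  1  0  0     0 ]
  [ 0  0  1  0  -2/3 ]
  [ 0  0  0  1  -1/2 ]
r1 := r1 − 3·r2
  [ 1  0  0  0    -4 ]
  [ 0  1  0  0     0 ]
  [ 0  0  1  0  -2/3 ]
  [ 0  0  0  1  -1/2 ]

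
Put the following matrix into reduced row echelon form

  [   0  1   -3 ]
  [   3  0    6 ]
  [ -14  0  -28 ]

Swap r1 and r2.
  [   3  0    6 ]
  [   0  1   -3 ]
  [ -14  0  -28 ]
Multiply r1 by 1/3.
  [   1  0    2 ]
  [   0  1   -3 ]
  [ -14  0  -28 ]
Add 14 times r1 to r3.
  [ 1  0   2 ]
  [ 0  1  -3 ]
  [ 0  0   0 ]

[[1, 0, 2], [0, 1, -3], [0, 0, 0]]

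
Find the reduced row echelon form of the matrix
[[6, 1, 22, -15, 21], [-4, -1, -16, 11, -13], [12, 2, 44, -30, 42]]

R1 -> 1/6·R1
  [  1  1/6  11/3  -5/2  7/2 ]
  [ -4   -1   -16    11  -13 ]
  [ 12    2    44   -30   42 ]
R2 -> R2 + 4·R1
  [  1   1/6  11/3  -5/2  7/2 ]
  [  0  -1/3  -4/3     1    1 ]
  [ 12     2    44   -30   42 ]
R3 -> R3 − 12·R1
  [ 1   1/6  11/3  -5/2  7/2 ]
  [ 0  -1/3  -4/3     1    1 ]
  [ 0     0     0     0    0 ]
R2 -> -3·R2
  [ 1  1/6  11/3  -5/2  7/2 ]
  [ 0    1     4    -3   -3 ]
  [ 0    0     0     0    0 ]
R1 -> R1 − 1/6·R2
  [ 1  0  3  -2   4 ]
  [ 0  1  4  -3  -3 ]
  [ 0  0  0   0   0 ]

[[1, 0, 3, -2, 4], [0, 1, 4, -3, -3], [0, 0, 0, 0, 0]]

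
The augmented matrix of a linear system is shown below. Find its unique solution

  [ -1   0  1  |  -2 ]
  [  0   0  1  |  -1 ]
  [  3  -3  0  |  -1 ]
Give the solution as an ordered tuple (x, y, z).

(1, 4/3, -1)

r1 → -1·r1
  [ 1   0  -1  |   2 ]
  [ 0   0   1  |  -1 ]
  [ 3  -3   0  |  -1 ]
r3 → r3 − 3·r1
  [ 1   0  -1  |   2 ]
  [ 0   0   1  |  -1 ]
  [ 0  -3   3  |  -7 ]
r2 ↔ r3
  [ 1   0  -1  |   2 ]
  [ 0  -3   3  |  -7 ]
  [ 0   0   1  |  -1 ]
r2 → -1/3·r2
  [ 1  0  -1  |    2 ]
  [ 0  1  -1  |  7/3 ]
  [ 0  0   1  |   -1 ]
r2 → r2 + r3
  [ 1  0  -1  |    2 ]
  [ 0  1   0  |  4/3 ]
  [ 0  0   1  |   -1 ]
r1 → r1 + r3
  [ 1  0  0  |    1 ]
  [ 0  1  0  |  4/3 ]
  [ 0  0  1  |   -1 ]
Reading off the last column: x = 1, y = 4/3, z = -1.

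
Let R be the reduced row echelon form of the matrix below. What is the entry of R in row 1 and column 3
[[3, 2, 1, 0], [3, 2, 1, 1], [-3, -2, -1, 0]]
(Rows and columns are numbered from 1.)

1/3

Multiply r1 by 1/3.
Subtract 3 times r1 from r2.
Add 3 times r1 to r3.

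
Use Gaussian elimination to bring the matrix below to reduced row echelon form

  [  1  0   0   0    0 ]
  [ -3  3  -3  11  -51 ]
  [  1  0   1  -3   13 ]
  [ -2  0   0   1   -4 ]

r2 := r2 + 3·r1
  [  1  0   0   0    0 ]
  [  0  3  -3  11  -51 ]
  [  1  0   1  -3   13 ]
  [ -2  0   0   1   -4 ]
r3 := r3 − r1
  [  1  0   0   0    0 ]
  [  0  3  -3  11  -51 ]
  [  0  0   1  -3   13 ]
  [ -2  0   0   1   -4 ]
r4 := r4 + 2·r1
  [ 1  0   0   0    0 ]
  [ 0  3  -3  11  -51 ]
  [ 0  0   1  -3   13 ]
  [ 0  0   0   1   -4 ]
r2 := 1/3·r2
  [ 1  0   0     0    0 ]
  [ 0  1  -1  11/3  -17 ]
  [ 0  0   1    -3   13 ]
  [ 0  0   0     1   -4 ]
r3 := r3 + 3·r4
  [ 1  0   0     0    0 ]
  [ 0  1  -1  11/3  -17 ]
  [ 0  0   1     0    1 ]
  [ 0  0   0     1   -4 ]
r2 := r2 − 11/3·r4
  [ 1  0   0  0     0 ]
  [ 0  1  -1  0  -7/3 ]
  [ 0  0   1  0     1 ]
  [ 0  0   0  1    -4 ]
r2 := r2 + r3
  [ 1  0  0  0     0 ]
  [ 0  1  0  0  -4/3 ]
  [ 0  0  1  0     1 ]
  [ 0  0  0  1    -4 ]

[[1, 0, 0, 0, 0], [0, 1, 0, 0, -4/3], [0, 0, 1, 0, 1], [0, 0, 0, 1, -4]]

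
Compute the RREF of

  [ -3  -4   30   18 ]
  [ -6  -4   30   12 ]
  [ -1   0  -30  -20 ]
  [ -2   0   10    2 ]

Multiply ρ1 by -1/3.
  [  1  4/3  -10   -6 ]
  [ -6   -4   30   12 ]
  [ -1    0  -30  -20 ]
  [ -2    0   10    2 ]
Add 6 times ρ1 to ρ2.
  [  1  4/3  -10   -6 ]
  [  0    4  -30  -24 ]
  [ -1    0  -30  -20 ]
  [ -2    0   10    2 ]
Add ρ1 to ρ3.
  [  1  4/3  -10   -6 ]
  [  0    4  -30  -24 ]
  [  0  4/3  -40  -26 ]
  [ -2    0   10    2 ]
Add 2 times ρ1 to ρ4.
  [ 1  4/3  -10   -6 ]
  [ 0    4  -30  -24 ]
  [ 0  4/3  -40  -26 ]
  [ 0  8/3  -10  -10 ]
Multiply ρ2 by 1/4.
  [ 1  4/3    -10   -6 ]
  [ 0    1  -15/2   -6 ]
  [ 0  4/3    -40  -26 ]
  [ 0  8/3    -10  -10 ]
Subtract 4/3 times ρ2 from ρ3.
  [ 1  4/3    -10   -6 ]
  [ 0    1  -15/2   -6 ]
  [ 0    0    -30  -18 ]
  [ 0  8/3    -10  -10 ]
Subtract 8/3 times ρ2 from ρ4.
  [ 1  4/3    -10   -6 ]
  [ 0    1  -15/2   -6 ]
  [ 0    0    -30  -18 ]
  [ 0    0     10    6 ]
Multiply ρ3 by -1/30.
  [ 1  4/3    -10   -6 ]
  [ 0    1  -15/2   -6 ]
  [ 0    0      1  3/5 ]
  [ 0    0     10    6 ]
Subtract 10 times ρ3 from ρ4.
  [ 1  4/3    -10   -6 ]
  [ 0    1  -15/2   -6 ]
  [ 0    0      1  3/5 ]
  [ 0    0      0    0 ]
Add 15/2 times ρ3 to ρ2.
  [ 1  4/3  -10    -6 ]
  [ 0    1    0  -3/2 ]
  [ 0    0    1   3/5 ]
  [ 0    0    0     0 ]
Add 10 times ρ3 to ρ1.
  [ 1  4/3  0     0 ]
  [ 0    1  0  -3/2 ]
  [ 0    0  1   3/5 ]
  [ 0    0  0     0 ]
Subtract 4/3 times ρ2 from ρ1.
  [ 1  0  0     2 ]
  [ 0  1  0  -3/2 ]
  [ 0  0  1   3/5 ]
  [ 0  0  0     0 ]

[[1, 0, 0, 2], [0, 1, 0, -3/2], [0, 0, 1, 3/5], [0, 0, 0, 0]]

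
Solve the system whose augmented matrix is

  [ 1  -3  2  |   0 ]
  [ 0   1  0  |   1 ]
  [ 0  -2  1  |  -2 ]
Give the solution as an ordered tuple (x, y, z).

R3 -> R3 + 2·R2
  [ 1  -3  2  |  0 ]
  [ 0   1  0  |  1 ]
  [ 0   0  1  |  0 ]
R1 -> R1 − 2·R3
  [ 1  -3  0  |  0 ]
  [ 0   1  0  |  1 ]
  [ 0   0  1  |  0 ]
R1 -> R1 + 3·R2
  [ 1  0  0  |  3 ]
  [ 0  1  0  |  1 ]
  [ 0  0  1  |  0 ]
Reading off the last column: x = 3, y = 1, z = 0.

(3, 1, 0)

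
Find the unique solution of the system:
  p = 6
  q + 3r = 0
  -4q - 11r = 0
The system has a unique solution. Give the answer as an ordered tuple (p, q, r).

(6, 0, 0)

Form the augmented matrix and row-reduce:
  [ 1   0    0  |  6 ]
  [ 0   1    3  |  0 ]
  [ 0  -4  -11  |  0 ]
r3 → r3 + 4·r2
  [ 1  0  0  |  6 ]
  [ 0  1  3  |  0 ]
  [ 0  0  1  |  0 ]
r2 → r2 − 3·r3
  [ 1  0  0  |  6 ]
  [ 0  1  0  |  0 ]
  [ 0  0  1  |  0 ]
Reading off the last column: p = 6, q = 0, r = 0.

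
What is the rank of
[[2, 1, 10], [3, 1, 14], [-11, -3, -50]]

Multiply R1 by 1/2.
  [   1  1/2    5 ]
  [   3    1   14 ]
  [ -11   -3  -50 ]
Subtract 3 times R1 from R2.
  [   1   1/2    5 ]
  [   0  -1/2   -1 ]
  [ -11    -3  -50 ]
Add 11 times R1 to R3.
  [ 1   1/2   5 ]
  [ 0  -1/2  -1 ]
  [ 0   5/2   5 ]
Multiply R2 by -2.
  [ 1  1/2  5 ]
  [ 0    1  2 ]
  [ 0  5/2  5 ]
Subtract 5/2 times R2 from R3.
  [ 1  1/2  5 ]
  [ 0    1  2 ]
  [ 0    0  0 ]
Subtract 1/2 times R2 from R1.
  [ 1  0  4 ]
  [ 0  1  2 ]
  [ 0  0  0 ]
The reduced form has 2 nonzero rows.

rank = 2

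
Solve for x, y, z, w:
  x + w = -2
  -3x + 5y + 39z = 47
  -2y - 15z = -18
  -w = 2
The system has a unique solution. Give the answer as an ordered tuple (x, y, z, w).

Form the augmented matrix and row-reduce:
  [  1   0    0   1  |   -2 ]
  [ -3   5   39   0  |   47 ]
  [  0  -2  -15   0  |  -18 ]
  [  0   0    0  -1  |    2 ]
ρ2 ← ρ2 + 3·ρ1
  [ 1   0    0   1  |   -2 ]
  [ 0   5   39   3  |   41 ]
  [ 0  -2  -15   0  |  -18 ]
  [ 0   0    0  -1  |    2 ]
ρ2 ← 1/5·ρ2
  [ 1   0     0    1  |    -2 ]
  [ 0   1  39/5  3/5  |  41/5 ]
  [ 0  -2   -15    0  |   -18 ]
  [ 0   0     0   -1  |     2 ]
ρ3 ← ρ3 + 2·ρ2
  [ 1  0     0    1  |    -2 ]
  [ 0  1  39/5  3/5  |  41/5 ]
  [ 0  0   3/5  6/5  |  -8/5 ]
  [ 0  0     0   -1  |     2 ]
ρ3 ← 5/3·ρ3
  [ 1  0     0    1  |    -2 ]
  [ 0  1  39/5  3/5  |  41/5 ]
  [ 0  0     1    2  |  -8/3 ]
  [ 0  0     0   -1  |     2 ]
ρ4 ← -1·ρ4
  [ 1  0     0    1  |    -2 ]
  [ 0  1  39/5  3/5  |  41/5 ]
  [ 0  0     1    2  |  -8/3 ]
  [ 0  0     0    1  |    -2 ]
ρ3 ← ρ3 − 2·ρ4
  [ 1  0     0    1  |    -2 ]
  [ 0  1  39/5  3/5  |  41/5 ]
  [ 0  0     1    0  |   4/3 ]
  [ 0  0     0    1  |    -2 ]
ρ2 ← ρ2 − 3/5·ρ4
  [ 1  0     0  1  |    -2 ]
  [ 0  1  39/5  0  |  47/5 ]
  [ 0  0     1  0  |   4/3 ]
  [ 0  0     0  1  |    -2 ]
ρ1 ← ρ1 − ρ4
  [ 1  0     0  0  |     0 ]
  [ 0  1  39/5  0  |  47/5 ]
  [ 0  0     1  0  |   4/3 ]
  [ 0  0     0  1  |    -2 ]
ρ2 ← ρ2 − 39/5·ρ3
  [ 1  0  0  0  |    0 ]
  [ 0  1  0  0  |   -1 ]
  [ 0  0  1  0  |  4/3 ]
  [ 0  0  0  1  |   -2 ]
Reading off the last column: x = 0, y = -1, z = 4/3, w = -2.

(0, -1, 4/3, -2)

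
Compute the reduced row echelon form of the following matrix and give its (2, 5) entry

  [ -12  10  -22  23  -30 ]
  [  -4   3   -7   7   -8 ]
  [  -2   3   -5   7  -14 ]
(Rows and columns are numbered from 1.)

-2

Multiply r1 by -1/12.
  [  1  -5/6  11/6  -23/12  5/2 ]
  [ -4     3    -7       7   -8 ]
  [ -2     3    -5       7  -14 ]
Add 4 times r1 to r2.
  [  1  -5/6  11/6  -23/12  5/2 ]
  [  0  -1/3   1/3    -2/3    2 ]
  [ -2     3    -5       7  -14 ]
Add 2 times r1 to r3.
  [ 1  -5/6  11/6  -23/12  5/2 ]
  [ 0  -1/3   1/3    -2/3    2 ]
  [ 0   4/3  -4/3    19/6   -9 ]
Multiply r2 by -3.
  [ 1  -5/6  11/6  -23/12  5/2 ]
  [ 0     1    -1       2   -6 ]
  [ 0   4/3  -4/3    19/6   -9 ]
Subtract 4/3 times r2 from r3.
  [ 1  -5/6  11/6  -23/12  5/2 ]
  [ 0     1    -1       2   -6 ]
  [ 0     0     0     1/2   -1 ]
Multiply r3 by 2.
  [ 1  -5/6  11/6  -23/12  5/2 ]
  [ 0     1    -1       2   -6 ]
  [ 0     0     0       1   -2 ]
Subtract 2 times r3 from r2.
  [ 1  -5/6  11/6  -23/12  5/2 ]
  [ 0     1    -1       0   -2 ]
  [ 0     0     0       1   -2 ]
Add 23/12 times r3 to r1.
  [ 1  -5/6  11/6  0  -4/3 ]
  [ 0     1    -1  0    -2 ]
  [ 0     0     0  1    -2 ]
Add 5/6 times r2 to r1.
  [ 1  0   1  0  -3 ]
  [ 0  1  -1  0  -2 ]
  [ 0  0   0  1  -2 ]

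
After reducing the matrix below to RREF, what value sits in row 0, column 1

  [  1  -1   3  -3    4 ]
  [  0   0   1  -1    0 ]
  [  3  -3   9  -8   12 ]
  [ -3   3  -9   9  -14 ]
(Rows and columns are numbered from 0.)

-1

Subtract 3 times ρ1 from ρ3.
  [  1  -1   3  -3    4 ]
  [  0   0   1  -1    0 ]
  [  0   0   0   1    0 ]
  [ -3   3  -9   9  -14 ]
Add 3 times ρ1 to ρ4.
  [ 1  -1  3  -3   4 ]
  [ 0   0  1  -1   0 ]
  [ 0   0  0   1   0 ]
  [ 0   0  0   0  -2 ]
Multiply ρ4 by -1/2.
  [ 1  -1  3  -3  4 ]
  [ 0   0  1  -1  0 ]
  [ 0   0  0   1  0 ]
  [ 0   0  0   0  1 ]
Subtract 4 times ρ4 from ρ1.
  [ 1  -1  3  -3  0 ]
  [ 0   0  1  -1  0 ]
  [ 0   0  0   1  0 ]
  [ 0   0  0   0  1 ]
Add ρ3 to ρ2.
  [ 1  -1  3  -3  0 ]
  [ 0   0  1   0  0 ]
  [ 0   0  0   1  0 ]
  [ 0   0  0   0  1 ]
Add 3 times ρ3 to ρ1.
  [ 1  -1  3  0  0 ]
  [ 0   0  1  0  0 ]
  [ 0   0  0  1  0 ]
  [ 0   0  0  0  1 ]
Subtract 3 times ρ2 from ρ1.
  [ 1  -1  0  0  0 ]
  [ 0   0  1  0  0 ]
  [ 0   0  0  1  0 ]
  [ 0   0  0  0  1 ]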